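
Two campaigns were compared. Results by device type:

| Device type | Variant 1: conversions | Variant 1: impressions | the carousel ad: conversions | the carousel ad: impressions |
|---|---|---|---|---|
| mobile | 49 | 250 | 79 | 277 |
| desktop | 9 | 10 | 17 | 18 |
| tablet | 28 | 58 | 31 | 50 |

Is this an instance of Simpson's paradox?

No

Mobile: Variant 1 49/250 = 19.6%, the carousel ad 79/277 = 28.5% → the carousel ad
Desktop: Variant 1 9/10 = 90.0%, the carousel ad 17/18 = 94.4% → the carousel ad
Tablet: Variant 1 28/58 = 48.3%, the carousel ad 31/50 = 62.0% → the carousel ad
Overall: Variant 1 86/318 = 27.0%, the carousel ad 127/345 = 36.8% → the carousel ad
The carousel ad wins overall and in every device group — no reversal.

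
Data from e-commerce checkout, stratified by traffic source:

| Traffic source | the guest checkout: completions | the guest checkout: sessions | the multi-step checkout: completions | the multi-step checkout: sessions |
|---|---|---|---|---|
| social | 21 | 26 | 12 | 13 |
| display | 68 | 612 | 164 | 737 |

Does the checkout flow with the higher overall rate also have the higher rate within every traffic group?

Social: the guest checkout 21/26 = 80.8%, the multi-step checkout 12/13 = 92.3% → the multi-step checkout
Display: the guest checkout 68/612 = 11.1%, the multi-step checkout 164/737 = 22.3% → the multi-step checkout
Overall: the guest checkout 89/638 = 13.9%, the multi-step checkout 176/750 = 23.5% → the multi-step checkout
The multi-step checkout wins overall and in every traffic group — no reversal.

Yes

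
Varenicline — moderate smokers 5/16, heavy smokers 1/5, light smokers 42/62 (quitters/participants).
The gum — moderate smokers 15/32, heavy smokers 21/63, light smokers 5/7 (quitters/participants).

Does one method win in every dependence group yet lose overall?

Yes

Moderate smokers: varenicline 5/16 = 31.2%, the gum 15/32 = 46.9% → the gum
Heavy smokers: varenicline 1/5 = 20.0%, the gum 21/63 = 33.3% → the gum
Light smokers: varenicline 42/62 = 67.7%, the gum 5/7 = 71.4% → the gum
Overall: varenicline 48/83 = 57.8%, the gum 41/102 = 40.2% → varenicline
The gum wins each dependence group but varenicline wins overall — the comparison reverses. The gum's participants skew toward heavy smokers, which has a lower base rate.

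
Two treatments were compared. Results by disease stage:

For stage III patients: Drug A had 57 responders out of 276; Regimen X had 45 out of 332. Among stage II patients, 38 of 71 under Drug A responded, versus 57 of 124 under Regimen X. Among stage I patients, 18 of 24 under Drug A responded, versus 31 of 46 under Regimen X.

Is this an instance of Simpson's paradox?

No

Stage III: Drug A 57/276 = 20.7%, Regimen X 45/332 = 13.6% → Drug A
Stage II: Drug A 38/71 = 53.5%, Regimen X 57/124 = 46.0% → Drug A
Stage I: Drug A 18/24 = 75.0%, Regimen X 31/46 = 67.4% → Drug A
Overall: Drug A 113/371 = 30.5%, Regimen X 133/502 = 26.5% → Drug A
Drug A wins overall and in every disease group — no reversal.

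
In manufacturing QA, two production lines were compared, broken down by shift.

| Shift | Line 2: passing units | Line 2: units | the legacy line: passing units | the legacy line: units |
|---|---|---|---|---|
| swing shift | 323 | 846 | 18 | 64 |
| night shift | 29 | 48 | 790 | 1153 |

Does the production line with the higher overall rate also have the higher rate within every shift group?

Swing shift: Line 2 323/846 = 38.2%, the legacy line 18/64 = 28.1% → Line 2
Night shift: Line 2 29/48 = 60.4%, the legacy line 790/1153 = 68.5% → the legacy line
Overall: Line 2 352/894 = 39.4%, the legacy line 808/1217 = 66.4% → the legacy line
Neither sweeps: Line 2 wins 1 of 2 groups, the legacy line wins 1. The legacy line wins overall but not every group — no Simpson reversal.

No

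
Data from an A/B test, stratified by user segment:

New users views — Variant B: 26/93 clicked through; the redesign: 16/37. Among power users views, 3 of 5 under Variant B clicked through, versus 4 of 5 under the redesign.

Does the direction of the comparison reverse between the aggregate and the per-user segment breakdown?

New users: Variant B 26/93 = 28.0%, the redesign 16/37 = 43.2% → the redesign
Power users: Variant B 3/5 = 60.0%, the redesign 4/5 = 80.0% → the redesign
Overall: Variant B 29/98 = 29.6%, the redesign 20/42 = 47.6% → the redesign
The redesign wins overall and in every user group — no reversal.

No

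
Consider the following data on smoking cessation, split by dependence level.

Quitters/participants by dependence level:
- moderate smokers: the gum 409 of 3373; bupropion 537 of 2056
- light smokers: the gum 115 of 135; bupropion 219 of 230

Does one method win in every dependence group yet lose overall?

Moderate smokers: the gum 409/3373 = 12.1%, bupropion 537/2056 = 26.1% → bupropion
Light smokers: the gum 115/135 = 85.2%, bupropion 219/230 = 95.2% → bupropion
Overall: the gum 524/3508 = 14.9%, bupropion 756/2286 = 33.1% → bupropion
Bupropion wins overall and in every dependence group — no reversal.

No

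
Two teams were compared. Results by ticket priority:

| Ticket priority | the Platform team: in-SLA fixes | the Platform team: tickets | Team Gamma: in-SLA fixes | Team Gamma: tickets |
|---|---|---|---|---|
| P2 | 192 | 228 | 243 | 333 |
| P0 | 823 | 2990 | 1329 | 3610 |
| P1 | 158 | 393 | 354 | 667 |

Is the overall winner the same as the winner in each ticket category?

P2: the Platform team 192/228 = 84.2%, Team Gamma 243/333 = 73.0% → the Platform team
P0: the Platform team 823/2990 = 27.5%, Team Gamma 1329/3610 = 36.8% → Team Gamma
P1: the Platform team 158/393 = 40.2%, Team Gamma 354/667 = 53.1% → Team Gamma
Overall: the Platform team 1173/3611 = 32.5%, Team Gamma 1926/4610 = 41.8% → Team Gamma
Neither sweeps: the Platform team wins 1 of 3 groups, Team Gamma wins 2. Team Gamma wins overall but not every group — no Simpson reversal.

No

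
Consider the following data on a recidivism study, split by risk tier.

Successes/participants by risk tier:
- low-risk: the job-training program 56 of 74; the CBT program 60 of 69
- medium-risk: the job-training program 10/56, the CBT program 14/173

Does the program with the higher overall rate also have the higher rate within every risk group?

No

Low-risk: the job-training program 56/74 = 75.7%, the CBT program 60/69 = 87.0% → the CBT program
Medium-risk: the job-training program 10/56 = 17.9%, the CBT program 14/173 = 8.1% → the job-training program
Overall: the job-training program 66/130 = 50.8%, the CBT program 74/242 = 30.6% → the job-training program
Neither sweeps: the job-training program wins 1 of 2 groups, the CBT program wins 1. The job-training program wins overall but not every group — no Simpson reversal.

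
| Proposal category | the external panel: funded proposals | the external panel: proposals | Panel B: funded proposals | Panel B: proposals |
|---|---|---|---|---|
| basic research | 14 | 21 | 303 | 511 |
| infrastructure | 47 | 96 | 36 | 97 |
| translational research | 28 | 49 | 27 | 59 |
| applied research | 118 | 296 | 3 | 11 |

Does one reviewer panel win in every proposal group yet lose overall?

Basic research: the external panel 14/21 = 66.7%, Panel B 303/511 = 59.3% → the external panel
Infrastructure: the external panel 47/96 = 49.0%, Panel B 36/97 = 37.1% → the external panel
Translational research: the external panel 28/49 = 57.1%, Panel B 27/59 = 45.8% → the external panel
Applied research: the external panel 118/296 = 39.9%, Panel B 3/11 = 27.3% → the external panel
Overall: the external panel 207/462 = 44.8%, Panel B 369/678 = 54.4% → Panel B
The external panel wins each proposal group but Panel B wins overall — the comparison reverses. The external panel's proposals skew toward applied research, which has a lower base rate.

Yes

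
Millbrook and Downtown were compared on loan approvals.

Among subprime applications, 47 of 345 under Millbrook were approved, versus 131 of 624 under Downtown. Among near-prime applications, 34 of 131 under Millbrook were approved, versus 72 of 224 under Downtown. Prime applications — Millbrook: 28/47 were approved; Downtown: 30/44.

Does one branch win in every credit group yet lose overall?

Subprime: Millbrook 47/345 = 13.6%, Downtown 131/624 = 21.0% → Downtown
Near-prime: Millbrook 34/131 = 26.0%, Downtown 72/224 = 32.1% → Downtown
Prime: Millbrook 28/47 = 59.6%, Downtown 30/44 = 68.2% → Downtown
Overall: Millbrook 109/523 = 20.8%, Downtown 233/892 = 26.1% → Downtown
Downtown wins overall and in every credit group — no reversal.

No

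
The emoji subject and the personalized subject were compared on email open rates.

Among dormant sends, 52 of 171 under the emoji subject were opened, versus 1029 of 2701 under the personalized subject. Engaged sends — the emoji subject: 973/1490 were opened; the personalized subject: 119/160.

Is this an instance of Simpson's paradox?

Yes

Dormant: the emoji subject 52/171 = 30.4%, the personalized subject 1029/2701 = 38.1% → the personalized subject
Engaged: the emoji subject 973/1490 = 65.3%, the personalized subject 119/160 = 74.4% → the personalized subject
Overall: the emoji subject 1025/1661 = 61.7%, the personalized subject 1148/2861 = 40.1% → the emoji subject
The personalized subject wins each recipient group but the emoji subject wins overall — the comparison reverses. The personalized subject's sends skew toward dormant, which has a lower base rate.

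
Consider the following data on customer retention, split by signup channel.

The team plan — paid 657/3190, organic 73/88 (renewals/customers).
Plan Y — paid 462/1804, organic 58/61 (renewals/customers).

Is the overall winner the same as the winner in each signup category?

Yes

Paid: the team plan 657/3190 = 20.6%, Plan Y 462/1804 = 25.6% → Plan Y
Organic: the team plan 73/88 = 83.0%, Plan Y 58/61 = 95.1% → Plan Y
Overall: the team plan 730/3278 = 22.3%, Plan Y 520/1865 = 27.9% → Plan Y
Plan Y wins overall and in every signup group — no reversal.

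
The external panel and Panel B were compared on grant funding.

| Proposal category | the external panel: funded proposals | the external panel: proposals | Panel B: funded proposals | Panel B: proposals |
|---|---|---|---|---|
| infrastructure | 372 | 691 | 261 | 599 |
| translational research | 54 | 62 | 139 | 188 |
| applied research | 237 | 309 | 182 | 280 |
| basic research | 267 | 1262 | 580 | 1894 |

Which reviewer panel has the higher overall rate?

the external panel

Infrastructure: the external panel 372/691 = 53.8%, Panel B 261/599 = 43.6% → the external panel
Translational research: the external panel 54/62 = 87.1%, Panel B 139/188 = 73.9% → the external panel
Applied research: the external panel 237/309 = 76.7%, Panel B 182/280 = 65.0% → the external panel
Basic research: the external panel 267/1262 = 21.2%, Panel B 580/1894 = 30.6% → Panel B
Overall: the external panel 930/2324 = 40.0%, Panel B 1162/2961 = 39.2% → the external panel
(Neither sweeps every proposal group, but the external panel has the higher pooled rate.)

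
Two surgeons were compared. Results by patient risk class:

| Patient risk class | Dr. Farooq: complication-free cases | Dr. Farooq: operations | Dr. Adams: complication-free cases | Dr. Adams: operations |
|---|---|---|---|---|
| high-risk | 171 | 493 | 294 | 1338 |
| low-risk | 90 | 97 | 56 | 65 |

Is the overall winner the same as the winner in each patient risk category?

High-risk: Dr. Farooq 171/493 = 34.7%, Dr. Adams 294/1338 = 22.0% → Dr. Farooq
Low-risk: Dr. Farooq 90/97 = 92.8%, Dr. Adams 56/65 = 86.2% → Dr. Farooq
Overall: Dr. Farooq 261/590 = 44.2%, Dr. Adams 350/1403 = 24.9% → Dr. Farooq
Dr. Farooq wins overall and in every patient risk group — no reversal.

Yes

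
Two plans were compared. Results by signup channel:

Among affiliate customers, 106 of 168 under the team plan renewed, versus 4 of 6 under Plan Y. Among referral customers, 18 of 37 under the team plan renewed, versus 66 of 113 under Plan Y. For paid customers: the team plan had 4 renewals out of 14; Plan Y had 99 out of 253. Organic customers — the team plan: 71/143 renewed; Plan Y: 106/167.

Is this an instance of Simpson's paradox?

Affiliate: the team plan 106/168 = 63.1%, Plan Y 4/6 = 66.7% → Plan Y
Referral: the team plan 18/37 = 48.6%, Plan Y 66/113 = 58.4% → Plan Y
Paid: the team plan 4/14 = 28.6%, Plan Y 99/253 = 39.1% → Plan Y
Organic: the team plan 71/143 = 49.7%, Plan Y 106/167 = 63.5% → Plan Y
Overall: the team plan 199/362 = 55.0%, Plan Y 275/539 = 51.0% → the team plan
Plan Y wins each signup group but the team plan wins overall — the comparison reverses. Plan Y's customers skew toward paid, which has a lower base rate.

Yes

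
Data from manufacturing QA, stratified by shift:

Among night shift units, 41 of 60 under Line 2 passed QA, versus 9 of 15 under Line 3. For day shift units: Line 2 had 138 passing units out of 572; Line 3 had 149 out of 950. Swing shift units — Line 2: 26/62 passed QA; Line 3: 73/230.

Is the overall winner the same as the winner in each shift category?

Yes

Night shift: Line 2 41/60 = 68.3%, Line 3 9/15 = 60.0% → Line 2
Day shift: Line 2 138/572 = 24.1%, Line 3 149/950 = 15.7% → Line 2
Swing shift: Line 2 26/62 = 41.9%, Line 3 73/230 = 31.7% → Line 2
Overall: Line 2 205/694 = 29.5%, Line 3 231/1195 = 19.3% → Line 2
Line 2 wins overall and in every shift group — no reversal.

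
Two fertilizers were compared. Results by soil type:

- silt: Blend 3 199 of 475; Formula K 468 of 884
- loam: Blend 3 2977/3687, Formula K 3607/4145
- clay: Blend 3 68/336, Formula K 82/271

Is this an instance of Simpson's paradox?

Silt: Blend 3 199/475 = 41.9%, Formula K 468/884 = 52.9% → Formula K
Loam: Blend 3 2977/3687 = 80.7%, Formula K 3607/4145 = 87.0% → Formula K
Clay: Blend 3 68/336 = 20.2%, Formula K 82/271 = 30.3% → Formula K
Overall: Blend 3 3244/4498 = 72.1%, Formula K 4157/5300 = 78.4% → Formula K
Formula K wins overall and in every soil group — no reversal.

No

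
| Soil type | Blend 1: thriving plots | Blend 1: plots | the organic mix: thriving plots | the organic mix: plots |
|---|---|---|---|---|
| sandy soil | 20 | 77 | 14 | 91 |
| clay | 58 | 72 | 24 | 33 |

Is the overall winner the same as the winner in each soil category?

Sandy soil: Blend 1 20/77 = 26.0%, the organic mix 14/91 = 15.4% → Blend 1
Clay: Blend 1 58/72 = 80.6%, the organic mix 24/33 = 72.7% → Blend 1
Overall: Blend 1 78/149 = 52.3%, the organic mix 38/124 = 30.6% → Blend 1
Blend 1 wins overall and in every soil group — no reversal.

Yes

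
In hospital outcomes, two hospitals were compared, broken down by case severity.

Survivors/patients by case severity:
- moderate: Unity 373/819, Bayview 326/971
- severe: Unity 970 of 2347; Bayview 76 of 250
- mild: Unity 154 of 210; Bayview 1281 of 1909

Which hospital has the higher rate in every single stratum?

Unity

Moderate: Unity 373/819 = 45.5%, Bayview 326/971 = 33.6% → Unity
Severe: Unity 970/2347 = 41.3%, Bayview 76/250 = 30.4% → Unity
Mild: Unity 154/210 = 73.3%, Bayview 1281/1909 = 67.1% → Unity
Unity has the higher rate in all 3 groups.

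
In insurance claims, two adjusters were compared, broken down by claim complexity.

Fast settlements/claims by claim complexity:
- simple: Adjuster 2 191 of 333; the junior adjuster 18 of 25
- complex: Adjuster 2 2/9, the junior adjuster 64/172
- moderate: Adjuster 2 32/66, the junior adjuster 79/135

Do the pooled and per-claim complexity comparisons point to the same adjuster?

No

Simple: Adjuster 2 191/333 = 57.4%, the junior adjuster 18/25 = 72.0% → the junior adjuster
Complex: Adjuster 2 2/9 = 22.2%, the junior adjuster 64/172 = 37.2% → the junior adjuster
Moderate: Adjuster 2 32/66 = 48.5%, the junior adjuster 79/135 = 58.5% → the junior adjuster
Overall: Adjuster 2 225/408 = 55.1%, the junior adjuster 161/332 = 48.5% → Adjuster 2
The junior adjuster wins each claim group but Adjuster 2 wins overall — the comparison reverses. The junior adjuster's claims skew toward complex, which has a lower base rate.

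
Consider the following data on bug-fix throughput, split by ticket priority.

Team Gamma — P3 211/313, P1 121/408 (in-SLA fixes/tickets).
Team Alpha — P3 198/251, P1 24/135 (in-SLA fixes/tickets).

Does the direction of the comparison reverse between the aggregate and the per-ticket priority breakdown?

P3: Team Gamma 211/313 = 67.4%, Team Alpha 198/251 = 78.9% → Team Alpha
P1: Team Gamma 121/408 = 29.7%, Team Alpha 24/135 = 17.8% → Team Gamma
Overall: Team Gamma 332/721 = 46.0%, Team Alpha 222/386 = 57.5% → Team Alpha
Neither sweeps: Team Gamma wins 1 of 2 groups, Team Alpha wins 1. Team Alpha wins overall but not every group — no Simpson reversal.

No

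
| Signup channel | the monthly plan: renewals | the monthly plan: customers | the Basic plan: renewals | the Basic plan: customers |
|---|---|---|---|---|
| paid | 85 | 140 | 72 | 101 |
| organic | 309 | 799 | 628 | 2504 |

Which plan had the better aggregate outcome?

Paid: the monthly plan 85/140 = 60.7%, the Basic plan 72/101 = 71.3% → the Basic plan
Organic: the monthly plan 309/799 = 38.7%, the Basic plan 628/2504 = 25.1% → the monthly plan
Overall: the monthly plan 394/939 = 42.0%, the Basic plan 700/2605 = 26.9% → the monthly plan
(Neither sweeps every signup group, but the monthly plan has the higher pooled rate.)

the monthly plan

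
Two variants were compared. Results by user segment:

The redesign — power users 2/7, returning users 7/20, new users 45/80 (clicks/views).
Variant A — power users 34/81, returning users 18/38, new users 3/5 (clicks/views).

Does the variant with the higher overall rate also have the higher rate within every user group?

No

Power users: the redesign 2/7 = 28.6%, Variant A 34/81 = 42.0% → Variant A
Returning users: the redesign 7/20 = 35.0%, Variant A 18/38 = 47.4% → Variant A
New users: the redesign 45/80 = 56.2%, Variant A 3/5 = 60.0% → Variant A
Overall: the redesign 54/107 = 50.5%, Variant A 55/124 = 44.4% → the redesign
Variant A wins each user group but the redesign wins overall — the comparison reverses. Variant A's views skew toward power users, which has a lower base rate.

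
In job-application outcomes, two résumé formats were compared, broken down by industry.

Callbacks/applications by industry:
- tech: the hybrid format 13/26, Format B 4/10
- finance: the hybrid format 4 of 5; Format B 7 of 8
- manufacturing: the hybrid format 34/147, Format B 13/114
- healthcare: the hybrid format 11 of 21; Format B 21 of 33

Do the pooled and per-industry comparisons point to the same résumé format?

Tech: the hybrid format 13/26 = 50.0%, Format B 4/10 = 40.0% → the hybrid format
Finance: the hybrid format 4/5 = 80.0%, Format B 7/8 = 87.5% → Format B
Manufacturing: the hybrid format 34/147 = 23.1%, Format B 13/114 = 11.4% → the hybrid format
Healthcare: the hybrid format 11/21 = 52.4%, Format B 21/33 = 63.6% → Format B
Overall: the hybrid format 62/199 = 31.2%, Format B 45/165 = 27.3% → the hybrid format
Neither sweeps: the hybrid format wins 2 of 4 groups, Format B wins 2. The hybrid format wins overall but not every group — no Simpson reversal.

No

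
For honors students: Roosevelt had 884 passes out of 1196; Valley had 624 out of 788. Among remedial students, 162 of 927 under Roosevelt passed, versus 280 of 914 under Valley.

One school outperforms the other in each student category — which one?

Honors: Roosevelt 884/1196 = 73.9%, Valley 624/788 = 79.2% → Valley
Remedial: Roosevelt 162/927 = 17.5%, Valley 280/914 = 30.6% → Valley
Valley has the higher rate in both groups.

Valley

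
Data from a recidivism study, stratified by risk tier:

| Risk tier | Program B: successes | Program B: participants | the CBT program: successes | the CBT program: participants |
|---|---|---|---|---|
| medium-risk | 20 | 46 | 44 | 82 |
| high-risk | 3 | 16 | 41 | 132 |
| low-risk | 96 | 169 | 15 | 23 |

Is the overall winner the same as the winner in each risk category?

No

Medium-risk: Program B 20/46 = 43.5%, the CBT program 44/82 = 53.7% → the CBT program
High-risk: Program B 3/16 = 18.8%, the CBT program 41/132 = 31.1% → the CBT program
Low-risk: Program B 96/169 = 56.8%, the CBT program 15/23 = 65.2% → the CBT program
Overall: Program B 119/231 = 51.5%, the CBT program 100/237 = 42.2% → Program B
The CBT program wins each risk group but Program B wins overall — the comparison reverses. The CBT program's participants skew toward high-risk, which has a lower base rate.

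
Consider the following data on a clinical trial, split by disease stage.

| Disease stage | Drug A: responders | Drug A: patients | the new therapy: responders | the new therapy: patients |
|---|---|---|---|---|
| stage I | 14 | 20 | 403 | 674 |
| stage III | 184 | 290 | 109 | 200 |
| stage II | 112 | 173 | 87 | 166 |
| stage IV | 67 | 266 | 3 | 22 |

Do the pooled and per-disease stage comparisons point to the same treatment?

No

Stage I: Drug A 14/20 = 70.0%, the new therapy 403/674 = 59.8% → Drug A
Stage III: Drug A 184/290 = 63.4%, the new therapy 109/200 = 54.5% → Drug A
Stage II: Drug A 112/173 = 64.7%, the new therapy 87/166 = 52.4% → Drug A
Stage IV: Drug A 67/266 = 25.2%, the new therapy 3/22 = 13.6% → Drug A
Overall: Drug A 377/749 = 50.3%, the new therapy 602/1062 = 56.7% → the new therapy
Drug A wins each disease group but the new therapy wins overall — the comparison reverses. Drug A's patients skew toward stage IV, which has a lower base rate.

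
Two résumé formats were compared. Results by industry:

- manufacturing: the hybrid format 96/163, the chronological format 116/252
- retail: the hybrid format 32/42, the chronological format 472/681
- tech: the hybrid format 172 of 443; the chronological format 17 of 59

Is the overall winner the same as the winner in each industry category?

No

Manufacturing: the hybrid format 96/163 = 58.9%, the chronological format 116/252 = 46.0% → the hybrid format
Retail: the hybrid format 32/42 = 76.2%, the chronological format 472/681 = 69.3% → the hybrid format
Tech: the hybrid format 172/443 = 38.8%, the chronological format 17/59 = 28.8% → the hybrid format
Overall: the hybrid format 300/648 = 46.3%, the chronological format 605/992 = 61.0% → the chronological format
The hybrid format wins each industry group but the chronological format wins overall — the comparison reverses. The hybrid format's applications skew toward tech, which has a lower base rate.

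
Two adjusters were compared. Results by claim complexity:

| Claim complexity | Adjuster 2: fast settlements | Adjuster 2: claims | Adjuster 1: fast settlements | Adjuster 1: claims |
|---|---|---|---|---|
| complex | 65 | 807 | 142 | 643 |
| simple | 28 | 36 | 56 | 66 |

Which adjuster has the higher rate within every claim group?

Adjuster 1

Complex: Adjuster 2 65/807 = 8.1%, Adjuster 1 142/643 = 22.1% → Adjuster 1
Simple: Adjuster 2 28/36 = 77.8%, Adjuster 1 56/66 = 84.8% → Adjuster 1
Adjuster 1 has the higher rate in both groups.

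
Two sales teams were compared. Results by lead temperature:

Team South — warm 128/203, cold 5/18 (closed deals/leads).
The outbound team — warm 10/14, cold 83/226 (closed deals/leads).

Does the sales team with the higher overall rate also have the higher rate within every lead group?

Warm: Team South 128/203 = 63.1%, the outbound team 10/14 = 71.4% → the outbound team
Cold: Team South 5/18 = 27.8%, the outbound team 83/226 = 36.7% → the outbound team
Overall: Team South 133/221 = 60.2%, the outbound team 93/240 = 38.8% → Team South
The outbound team wins each lead group but Team South wins overall — the comparison reverses. The outbound team's leads skew toward cold, which has a lower base rate.

No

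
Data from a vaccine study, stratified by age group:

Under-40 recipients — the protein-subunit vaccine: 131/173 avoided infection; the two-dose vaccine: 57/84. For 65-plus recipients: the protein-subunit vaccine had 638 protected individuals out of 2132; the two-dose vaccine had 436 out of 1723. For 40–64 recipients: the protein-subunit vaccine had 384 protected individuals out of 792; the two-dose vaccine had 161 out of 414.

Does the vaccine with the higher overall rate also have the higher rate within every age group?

Yes

Under-40: the protein-subunit vaccine 131/173 = 75.7%, the two-dose vaccine 57/84 = 67.9% → the protein-subunit vaccine
65-plus: the protein-subunit vaccine 638/2132 = 29.9%, the two-dose vaccine 436/1723 = 25.3% → the protein-subunit vaccine
40–64: the protein-subunit vaccine 384/792 = 48.5%, the two-dose vaccine 161/414 = 38.9% → the protein-subunit vaccine
Overall: the protein-subunit vaccine 1153/3097 = 37.2%, the two-dose vaccine 654/2221 = 29.4% → the protein-subunit vaccine
The protein-subunit vaccine wins overall and in every age group — no reversal.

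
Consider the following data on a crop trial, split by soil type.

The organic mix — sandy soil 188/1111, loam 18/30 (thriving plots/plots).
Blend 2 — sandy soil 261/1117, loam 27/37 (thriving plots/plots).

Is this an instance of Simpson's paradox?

Sandy soil: the organic mix 188/1111 = 16.9%, Blend 2 261/1117 = 23.4% → Blend 2
Loam: the organic mix 18/30 = 60.0%, Blend 2 27/37 = 73.0% → Blend 2
Overall: the organic mix 206/1141 = 18.1%, Blend 2 288/1154 = 25.0% → Blend 2
Blend 2 wins overall and in every soil group — no reversal.

No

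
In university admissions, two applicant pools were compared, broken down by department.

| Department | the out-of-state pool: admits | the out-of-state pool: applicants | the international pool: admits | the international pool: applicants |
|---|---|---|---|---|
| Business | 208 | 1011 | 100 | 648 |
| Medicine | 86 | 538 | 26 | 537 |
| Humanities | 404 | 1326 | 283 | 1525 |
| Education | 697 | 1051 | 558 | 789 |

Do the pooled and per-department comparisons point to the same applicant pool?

No

Business: the out-of-state pool 208/1011 = 20.6%, the international pool 100/648 = 15.4% → the out-of-state pool
Medicine: the out-of-state pool 86/538 = 16.0%, the international pool 26/537 = 4.8% → the out-of-state pool
Humanities: the out-of-state pool 404/1326 = 30.5%, the international pool 283/1525 = 18.6% → the out-of-state pool
Education: the out-of-state pool 697/1051 = 66.3%, the international pool 558/789 = 70.7% → the international pool
Overall: the out-of-state pool 1395/3926 = 35.5%, the international pool 967/3499 = 27.6% → the out-of-state pool
Neither sweeps: the out-of-state pool wins 3 of 4 groups, the international pool wins 1. The out-of-state pool wins overall but not every group — no Simpson reversal.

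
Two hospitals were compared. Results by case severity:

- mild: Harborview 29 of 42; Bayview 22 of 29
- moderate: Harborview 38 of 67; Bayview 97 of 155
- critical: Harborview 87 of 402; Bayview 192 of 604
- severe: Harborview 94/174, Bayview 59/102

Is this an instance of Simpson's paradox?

Mild: Harborview 29/42 = 69.0%, Bayview 22/29 = 75.9% → Bayview
Moderate: Harborview 38/67 = 56.7%, Bayview 97/155 = 62.6% → Bayview
Critical: Harborview 87/402 = 21.6%, Bayview 192/604 = 31.8% → Bayview
Severe: Harborview 94/174 = 54.0%, Bayview 59/102 = 57.8% → Bayview
Overall: Harborview 248/685 = 36.2%, Bayview 370/890 = 41.6% → Bayview
Bayview wins overall and in every case group — no reversal.

No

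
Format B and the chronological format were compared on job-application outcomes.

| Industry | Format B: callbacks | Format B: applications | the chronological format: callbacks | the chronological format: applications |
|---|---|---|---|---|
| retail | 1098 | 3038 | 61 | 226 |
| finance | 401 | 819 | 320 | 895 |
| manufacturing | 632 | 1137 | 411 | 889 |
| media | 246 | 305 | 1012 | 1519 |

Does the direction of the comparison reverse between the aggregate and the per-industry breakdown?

Retail: Format B 1098/3038 = 36.1%, the chronological format 61/226 = 27.0% → Format B
Finance: Format B 401/819 = 49.0%, the chronological format 320/895 = 35.8% → Format B
Manufacturing: Format B 632/1137 = 55.6%, the chronological format 411/889 = 46.2% → Format B
Media: Format B 246/305 = 80.7%, the chronological format 1012/1519 = 66.6% → Format B
Overall: Format B 2377/5299 = 44.9%, the chronological format 1804/3529 = 51.1% → the chronological format
Format B wins each industry group but the chronological format wins overall — the comparison reverses. Format B's applications skew toward retail, which has a lower base rate.

Yes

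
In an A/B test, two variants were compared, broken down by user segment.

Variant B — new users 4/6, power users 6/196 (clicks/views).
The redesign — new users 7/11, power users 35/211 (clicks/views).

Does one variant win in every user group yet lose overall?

No

New users: Variant B 4/6 = 66.7%, the redesign 7/11 = 63.6% → Variant B
Power users: Variant B 6/196 = 3.1%, the redesign 35/211 = 16.6% → the redesign
Overall: Variant B 10/202 = 5.0%, the redesign 42/222 = 18.9% → the redesign
Neither sweeps: Variant B wins 1 of 2 groups, the redesign wins 1. The redesign wins overall but not every group — no Simpson reversal.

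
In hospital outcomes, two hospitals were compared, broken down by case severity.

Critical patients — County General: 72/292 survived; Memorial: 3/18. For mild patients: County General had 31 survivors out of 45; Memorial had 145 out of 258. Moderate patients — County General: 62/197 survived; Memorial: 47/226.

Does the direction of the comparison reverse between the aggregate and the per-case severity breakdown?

Critical: County General 72/292 = 24.7%, Memorial 3/18 = 16.7% → County General
Mild: County General 31/45 = 68.9%, Memorial 145/258 = 56.2% → County General
Moderate: County General 62/197 = 31.5%, Memorial 47/226 = 20.8% → County General
Overall: County General 165/534 = 30.9%, Memorial 195/502 = 38.8% → Memorial
County General wins each case group but Memorial wins overall — the comparison reverses. County General's patients skew toward critical, which has a lower base rate.

Yes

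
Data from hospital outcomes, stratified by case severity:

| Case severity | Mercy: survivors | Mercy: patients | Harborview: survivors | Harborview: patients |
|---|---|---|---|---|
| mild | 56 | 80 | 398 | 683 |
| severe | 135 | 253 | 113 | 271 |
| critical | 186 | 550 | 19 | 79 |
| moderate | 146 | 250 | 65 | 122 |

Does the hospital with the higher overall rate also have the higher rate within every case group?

No

Mild: Mercy 56/80 = 70.0%, Harborview 398/683 = 58.3% → Mercy
Severe: Mercy 135/253 = 53.4%, Harborview 113/271 = 41.7% → Mercy
Critical: Mercy 186/550 = 33.8%, Harborview 19/79 = 24.1% → Mercy
Moderate: Mercy 146/250 = 58.4%, Harborview 65/122 = 53.3% → Mercy
Overall: Mercy 523/1133 = 46.2%, Harborview 595/1155 = 51.5% → Harborview
Mercy wins each case group but Harborview wins overall — the comparison reverses. Mercy's patients skew toward critical, which has a lower base rate.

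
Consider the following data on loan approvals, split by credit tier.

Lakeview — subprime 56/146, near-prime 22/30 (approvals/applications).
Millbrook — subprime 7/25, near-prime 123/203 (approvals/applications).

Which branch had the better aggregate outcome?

Millbrook

Subprime: Lakeview 56/146 = 38.4%, Millbrook 7/25 = 28.0% → Lakeview
Near-prime: Lakeview 22/30 = 73.3%, Millbrook 123/203 = 60.6% → Lakeview
Overall: Lakeview 78/176 = 44.3%, Millbrook 130/228 = 57.0% → Millbrook
(Lakeview wins every credit group but Millbrook wins overall — Lakeview's applications skew toward the low-rate subprime group.)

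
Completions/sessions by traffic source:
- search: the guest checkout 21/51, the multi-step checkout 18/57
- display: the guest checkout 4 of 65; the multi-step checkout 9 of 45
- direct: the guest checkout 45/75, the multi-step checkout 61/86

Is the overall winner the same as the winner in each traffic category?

Search: the guest checkout 21/51 = 41.2%, the multi-step checkout 18/57 = 31.6% → the guest checkout
Display: the guest checkout 4/65 = 6.2%, the multi-step checkout 9/45 = 20.0% → the multi-step checkout
Direct: the guest checkout 45/75 = 60.0%, the multi-step checkout 61/86 = 70.9% → the multi-step checkout
Overall: the guest checkout 70/191 = 36.6%, the multi-step checkout 88/188 = 46.8% → the multi-step checkout
Neither sweeps: the guest checkout wins 1 of 3 groups, the multi-step checkout wins 2. The multi-step checkout wins overall but not every group — no Simpson reversal.

No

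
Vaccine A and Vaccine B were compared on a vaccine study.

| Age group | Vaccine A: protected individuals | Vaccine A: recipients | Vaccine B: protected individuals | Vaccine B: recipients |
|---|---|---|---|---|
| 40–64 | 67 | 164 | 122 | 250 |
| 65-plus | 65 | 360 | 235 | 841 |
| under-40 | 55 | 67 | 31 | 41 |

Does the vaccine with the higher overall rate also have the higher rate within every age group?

No

40–64: Vaccine A 67/164 = 40.9%, Vaccine B 122/250 = 48.8% → Vaccine B
65-plus: Vaccine A 65/360 = 18.1%, Vaccine B 235/841 = 27.9% → Vaccine B
Under-40: Vaccine A 55/67 = 82.1%, Vaccine B 31/41 = 75.6% → Vaccine A
Overall: Vaccine A 187/591 = 31.6%, Vaccine B 388/1132 = 34.3% → Vaccine B
Neither sweeps: Vaccine A wins 1 of 3 groups, Vaccine B wins 2. Vaccine B wins overall but not every group — no Simpson reversal.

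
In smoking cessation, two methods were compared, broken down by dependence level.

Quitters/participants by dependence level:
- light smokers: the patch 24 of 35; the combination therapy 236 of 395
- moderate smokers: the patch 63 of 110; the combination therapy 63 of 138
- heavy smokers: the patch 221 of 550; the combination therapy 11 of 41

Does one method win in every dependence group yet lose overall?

Light smokers: the patch 24/35 = 68.6%, the combination therapy 236/395 = 59.7% → the patch
Moderate smokers: the patch 63/110 = 57.3%, the combination therapy 63/138 = 45.7% → the patch
Heavy smokers: the patch 221/550 = 40.2%, the combination therapy 11/41 = 26.8% → the patch
Overall: the patch 308/695 = 44.3%, the combination therapy 310/574 = 54.0% → the combination therapy
The patch wins each dependence group but the combination therapy wins overall — the comparison reverses. The patch's participants skew toward heavy smokers, which has a lower base rate.

Yes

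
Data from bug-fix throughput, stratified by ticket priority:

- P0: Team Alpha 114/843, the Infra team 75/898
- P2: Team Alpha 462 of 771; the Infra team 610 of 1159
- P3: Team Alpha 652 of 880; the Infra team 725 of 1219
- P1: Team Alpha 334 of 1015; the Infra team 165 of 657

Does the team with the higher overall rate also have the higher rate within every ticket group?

P0: Team Alpha 114/843 = 13.5%, the Infra team 75/898 = 8.4% → Team Alpha
P2: Team Alpha 462/771 = 59.9%, the Infra team 610/1159 = 52.6% → Team Alpha
P3: Team Alpha 652/880 = 74.1%, the Infra team 725/1219 = 59.5% → Team Alpha
P1: Team Alpha 334/1015 = 32.9%, the Infra team 165/657 = 25.1% → Team Alpha
Overall: Team Alpha 1562/3509 = 44.5%, the Infra team 1575/3933 = 40.0% → Team Alpha
Team Alpha wins overall and in every ticket group — no reversal.

Yes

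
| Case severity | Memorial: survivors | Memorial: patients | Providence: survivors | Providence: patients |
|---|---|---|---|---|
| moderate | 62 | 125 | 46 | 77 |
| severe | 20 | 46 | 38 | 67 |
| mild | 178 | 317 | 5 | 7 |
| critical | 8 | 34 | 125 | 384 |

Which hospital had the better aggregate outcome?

Memorial

Moderate: Memorial 62/125 = 49.6%, Providence 46/77 = 59.7% → Providence
Severe: Memorial 20/46 = 43.5%, Providence 38/67 = 56.7% → Providence
Mild: Memorial 178/317 = 56.2%, Providence 5/7 = 71.4% → Providence
Critical: Memorial 8/34 = 23.5%, Providence 125/384 = 32.6% → Providence
Overall: Memorial 268/522 = 51.3%, Providence 214/535 = 40.0% → Memorial
(Providence wins every case group but Memorial wins overall — Providence's patients skew toward the low-rate critical group.)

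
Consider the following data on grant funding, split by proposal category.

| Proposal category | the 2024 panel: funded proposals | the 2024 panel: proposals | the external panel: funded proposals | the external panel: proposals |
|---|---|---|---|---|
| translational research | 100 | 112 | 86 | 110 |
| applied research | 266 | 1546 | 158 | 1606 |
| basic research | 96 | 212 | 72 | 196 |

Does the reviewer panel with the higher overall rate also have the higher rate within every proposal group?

Translational research: the 2024 panel 100/112 = 89.3%, the external panel 86/110 = 78.2% → the 2024 panel
Applied research: the 2024 panel 266/1546 = 17.2%, the external panel 158/1606 = 9.8% → the 2024 panel
Basic research: the 2024 panel 96/212 = 45.3%, the external panel 72/196 = 36.7% → the 2024 panel
Overall: the 2024 panel 462/1870 = 24.7%, the external panel 316/1912 = 16.5% → the 2024 panel
The 2024 panel wins overall and in every proposal group — no reversal.

Yes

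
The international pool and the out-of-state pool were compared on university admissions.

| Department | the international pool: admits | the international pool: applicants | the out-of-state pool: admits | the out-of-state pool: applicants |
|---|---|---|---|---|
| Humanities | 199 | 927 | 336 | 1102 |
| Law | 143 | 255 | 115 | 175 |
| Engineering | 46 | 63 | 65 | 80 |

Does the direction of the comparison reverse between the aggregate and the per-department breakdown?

Humanities: the international pool 199/927 = 21.5%, the out-of-state pool 336/1102 = 30.5% → the out-of-state pool
Law: the international pool 143/255 = 56.1%, the out-of-state pool 115/175 = 65.7% → the out-of-state pool
Engineering: the international pool 46/63 = 73.0%, the out-of-state pool 65/80 = 81.2% → the out-of-state pool
Overall: the international pool 388/1245 = 31.2%, the out-of-state pool 516/1357 = 38.0% → the out-of-state pool
The out-of-state pool wins overall and in every department group — no reversal.

No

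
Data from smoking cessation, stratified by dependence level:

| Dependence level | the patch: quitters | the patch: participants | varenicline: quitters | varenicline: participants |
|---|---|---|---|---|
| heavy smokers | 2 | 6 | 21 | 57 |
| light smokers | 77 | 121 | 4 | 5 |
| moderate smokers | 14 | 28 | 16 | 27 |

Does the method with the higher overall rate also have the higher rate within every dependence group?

No

Heavy smokers: the patch 2/6 = 33.3%, varenicline 21/57 = 36.8% → varenicline
Light smokers: the patch 77/121 = 63.6%, varenicline 4/5 = 80.0% → varenicline
Moderate smokers: the patch 14/28 = 50.0%, varenicline 16/27 = 59.3% → varenicline
Overall: the patch 93/155 = 60.0%, varenicline 41/89 = 46.1% → the patch
Varenicline wins each dependence group but the patch wins overall — the comparison reverses. Varenicline's participants skew toward heavy smokers, which has a lower base rate.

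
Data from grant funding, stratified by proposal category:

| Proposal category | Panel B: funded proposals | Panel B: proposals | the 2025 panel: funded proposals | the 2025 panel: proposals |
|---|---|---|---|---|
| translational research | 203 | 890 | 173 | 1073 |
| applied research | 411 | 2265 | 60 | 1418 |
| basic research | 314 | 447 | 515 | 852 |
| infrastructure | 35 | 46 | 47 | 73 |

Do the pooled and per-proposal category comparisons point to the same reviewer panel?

Translational research: Panel B 203/890 = 22.8%, the 2025 panel 173/1073 = 16.1% → Panel B
Applied research: Panel B 411/2265 = 18.1%, the 2025 panel 60/1418 = 4.2% → Panel B
Basic research: Panel B 314/447 = 70.2%, the 2025 panel 515/852 = 60.4% → Panel B
Infrastructure: Panel B 35/46 = 76.1%, the 2025 panel 47/73 = 64.4% → Panel B
Overall: Panel B 963/3648 = 26.4%, the 2025 panel 795/3416 = 23.3% → Panel B
Panel B wins overall and in every proposal group — no reversal.

Yes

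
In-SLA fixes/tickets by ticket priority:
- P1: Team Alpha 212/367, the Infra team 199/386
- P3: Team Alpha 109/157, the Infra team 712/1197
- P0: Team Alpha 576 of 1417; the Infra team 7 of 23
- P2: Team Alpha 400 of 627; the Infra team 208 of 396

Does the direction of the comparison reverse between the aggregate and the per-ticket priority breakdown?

P1: Team Alpha 212/367 = 57.8%, the Infra team 199/386 = 51.6% → Team Alpha
P3: Team Alpha 109/157 = 69.4%, the Infra team 712/1197 = 59.5% → Team Alpha
P0: Team Alpha 576/1417 = 40.6%, the Infra team 7/23 = 30.4% → Team Alpha
P2: Team Alpha 400/627 = 63.8%, the Infra team 208/396 = 52.5% → Team Alpha
Overall: Team Alpha 1297/2568 = 50.5%, the Infra team 1126/2002 = 56.2% → the Infra team
Team Alpha wins each ticket group but the Infra team wins overall — the comparison reverses. Team Alpha's tickets skew toward P0, which has a lower base rate.

Yes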